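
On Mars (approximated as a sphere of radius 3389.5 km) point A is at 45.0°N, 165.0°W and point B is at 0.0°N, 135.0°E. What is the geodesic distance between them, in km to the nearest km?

4099 km

In radians: φ₁ = 0.7854, φ₂ = 0.0000, Δλ = -60.000° = -1.0472 rad.
cos c = sin φ₁ sin φ₂ + cos φ₁ cos φ₂ cos Δλ = (0.7071)(0.0000) + (0.7071)(1.0000)(0.5000) = 0.35355,
so c = arccos(0.35355) = 1.20943 rad.
Distance = R·c = 3389.5 × 1.2094 ≈ 4099 km.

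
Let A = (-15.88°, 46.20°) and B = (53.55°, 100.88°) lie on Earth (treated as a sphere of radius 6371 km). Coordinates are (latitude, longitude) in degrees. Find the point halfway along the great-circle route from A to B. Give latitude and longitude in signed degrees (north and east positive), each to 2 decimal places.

20.87°, 66.57°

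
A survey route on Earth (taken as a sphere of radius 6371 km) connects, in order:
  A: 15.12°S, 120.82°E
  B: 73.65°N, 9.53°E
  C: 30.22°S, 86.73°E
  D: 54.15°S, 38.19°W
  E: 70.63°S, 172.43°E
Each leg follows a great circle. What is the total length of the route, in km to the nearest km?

40291 km

Leg A→B: central angle 1.9273 rad, distance 12278.6 km.
Leg B→C: central angle 2.0143 rad, distance 12832.9 km.
Leg C→D: central angle 1.4522 rad, distance 9252.2 km.
Leg D→E: central angle 0.9304 rad, distance 5927.6 km.
Total: 12278.6 + 12832.9 + 9252.2 + 5927.6 ≈ 40291 km.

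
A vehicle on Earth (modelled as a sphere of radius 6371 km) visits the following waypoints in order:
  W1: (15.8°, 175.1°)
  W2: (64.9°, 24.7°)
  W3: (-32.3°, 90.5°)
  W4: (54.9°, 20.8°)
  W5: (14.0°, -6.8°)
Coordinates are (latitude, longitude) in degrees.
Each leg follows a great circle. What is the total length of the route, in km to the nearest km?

Leg W1→W2: central angle 1.6793 rad, distance 10699.1 km.
Leg W2→W3: central angle 1.9144 rad, distance 12196.8 km.
Leg W3→W4: central angle 1.8427 rad, distance 11739.8 km.
Leg W4→W5: central angle 0.8060 rad, distance 5135.3 km.
Total: 10699.1 + 12196.8 + 11739.8 + 5135.3 ≈ 39771 km.

39771 km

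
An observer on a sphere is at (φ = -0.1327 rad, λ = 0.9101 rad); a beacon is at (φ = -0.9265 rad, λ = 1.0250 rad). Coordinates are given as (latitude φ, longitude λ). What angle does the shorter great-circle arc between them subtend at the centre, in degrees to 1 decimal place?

45.8°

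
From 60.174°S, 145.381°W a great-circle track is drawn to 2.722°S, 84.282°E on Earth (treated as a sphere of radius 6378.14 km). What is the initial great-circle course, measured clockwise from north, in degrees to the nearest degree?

With φ₁ = -1.0502, φ₂ = -0.0475, Δλ = -2.2748 rad, the forward-azimuth formula gives
θ = atan2( sin Δλ cos φ₂ , cos φ₁ sin φ₂ − sin φ₁ cos φ₂ cos Δλ ) = atan2(-0.7614, -0.5845) = -127.51°.
Adding 360° brings this into [0°, 360°): 232°.

232°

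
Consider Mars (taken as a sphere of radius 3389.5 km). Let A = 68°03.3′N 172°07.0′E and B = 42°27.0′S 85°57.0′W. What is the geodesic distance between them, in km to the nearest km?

In radians: φ₁ = 1.1878, φ₂ = -0.7409, Δλ = 101.933° = 1.7791 rad.
cos c = sin φ₁ sin φ₂ + cos φ₁ cos φ₂ cos Δλ = (0.9275)(-0.6749) + (0.3737)(0.7379)(-0.2068) = -0.68306,
so c = arccos(-0.68306) = 2.32274 rad.
Distance = R·c = 3389.5 × 2.3227 ≈ 7873 km.

7873 km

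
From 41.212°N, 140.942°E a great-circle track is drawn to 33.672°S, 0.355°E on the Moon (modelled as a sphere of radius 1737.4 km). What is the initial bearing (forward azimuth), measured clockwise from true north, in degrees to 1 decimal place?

270.7°

Δλ = -140.587° = -2.4537 rad.
y = sin Δλ · cos φ₂ = (-0.6349)(0.8322) = -0.5284
x = cos φ₁ sin φ₂ − sin φ₁ cos φ₂ cos Δλ = (0.7523)(-0.5544) − (0.6588)(0.8322)(-0.7726) = 0.0065
θ = atan2(y, x) = -89.29°; adding 360° gives 270.7°.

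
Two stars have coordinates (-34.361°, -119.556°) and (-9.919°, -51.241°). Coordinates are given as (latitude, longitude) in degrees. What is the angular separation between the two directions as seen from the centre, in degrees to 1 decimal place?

With latitudes φ₁ = -34.361°, φ₂ = -9.919° and longitude difference Δλ = 68.315°:
Haversine: a = sin²(Δφ/2) + cos φ₁ cos φ₂ sin²(Δλ/2) = 0.0448 + (0.8255)(0.9851)(0.3152) = 0.30116.
Central angle c = 2·arcsin(√a) = 1.16180 rad.
So the angular separation is 66.6°.

66.6°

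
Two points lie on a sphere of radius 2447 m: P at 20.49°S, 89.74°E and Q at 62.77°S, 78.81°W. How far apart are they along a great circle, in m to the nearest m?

4111 m

In radians: φ₁ = -0.3576, φ₂ = -1.0955, Δλ = -168.550° = -2.9418 rad.
cos c = sin φ₁ sin φ₂ + cos φ₁ cos φ₂ cos Δλ = (-0.3500)(-0.8892) + (0.9367)(0.4576)(-0.9801) = -0.10883,
so c = arccos(-0.10883) = 1.67985 rad.
Distance = R·c = 2447 × 1.6798 ≈ 4111 m.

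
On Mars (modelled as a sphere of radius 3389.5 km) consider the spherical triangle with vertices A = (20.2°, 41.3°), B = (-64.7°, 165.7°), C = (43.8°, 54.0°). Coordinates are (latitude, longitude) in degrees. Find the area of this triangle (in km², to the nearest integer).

9256105 km²

Side lengths (central angles): a = 2.4036, b = 0.4515, c = 2.1398 rad; semiperimeter s = 2.4974.
By l'Huilier's theorem, tan(E/4) = √[tan(s/2) tan((s−a)/2) tan((s−b)/2) tan((s−c)/2)], giving spherical excess E = 0.8057 rad.
Area = E·R² = 0.8057 × (3389.5)² ≈ 9256105 km².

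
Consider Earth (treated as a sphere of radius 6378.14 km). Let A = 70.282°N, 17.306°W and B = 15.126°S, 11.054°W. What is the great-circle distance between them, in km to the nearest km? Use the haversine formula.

9520 km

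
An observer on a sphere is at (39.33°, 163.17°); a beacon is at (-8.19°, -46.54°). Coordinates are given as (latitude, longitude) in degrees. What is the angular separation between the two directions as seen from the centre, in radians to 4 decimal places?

2.4268 rad

In radians: φ₁ = 0.6864, φ₂ = -0.1429, Δλ = 150.290° = 2.6231 rad.
Haversine: a = sin²(Δφ/2) + cos φ₁ cos φ₂ sin²(Δλ/2) = 0.1623 + (0.7735)(0.9898)(0.9343) = 0.87763.
Central angle c = 2·arcsin(√a) = 2.42685 rad.
So the angular separation is 2.4268 rad.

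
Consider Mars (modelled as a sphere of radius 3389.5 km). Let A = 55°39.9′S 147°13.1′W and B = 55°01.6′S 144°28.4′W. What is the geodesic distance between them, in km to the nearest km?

100 km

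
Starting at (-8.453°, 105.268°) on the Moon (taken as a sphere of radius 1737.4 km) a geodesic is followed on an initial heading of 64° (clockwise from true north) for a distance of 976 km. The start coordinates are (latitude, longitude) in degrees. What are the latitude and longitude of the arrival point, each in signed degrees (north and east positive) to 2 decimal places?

Angular distance δ = d/R = 976/1737.4 = 0.56176 rad; initial bearing θ = 1.1170 rad.
sin φ₂ = sin φ₁ cos δ + cos φ₁ sin δ cos θ = (-0.1470)(0.8463) + (0.9891)(0.5327)(0.4384) = 0.1066, so φ₂ = 6.12°.
Δλ = atan2(sin θ sin δ cos φ₁, cos δ − sin φ₁ sin φ₂) = atan2(0.4736, 0.8620) = 28.784°.
λ₂ = 105.268° + 28.784° = 134.05°.

6.12°, 134.05°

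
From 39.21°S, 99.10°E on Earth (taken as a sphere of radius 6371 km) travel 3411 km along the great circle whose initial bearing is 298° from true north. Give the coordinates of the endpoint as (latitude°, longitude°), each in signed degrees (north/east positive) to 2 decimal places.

Angular distance δ = d/R = 3411/6371 = 0.53539 rad; initial bearing θ = 5.2011 rad.
sin φ₂ = sin φ₁ cos δ + cos φ₁ sin δ cos θ = (-0.6322)(0.8601) + (0.7748)(0.5102)(0.4695) = -0.3581, so φ₂ = -20.98°.
Δλ = atan2(sin θ sin δ cos φ₁, cos δ − sin φ₁ sin φ₂) = atan2(-0.3490, 0.6337) = -28.846°.
λ₂ = 99.100° − 28.846° = 70.25°.

-20.98°, 70.25°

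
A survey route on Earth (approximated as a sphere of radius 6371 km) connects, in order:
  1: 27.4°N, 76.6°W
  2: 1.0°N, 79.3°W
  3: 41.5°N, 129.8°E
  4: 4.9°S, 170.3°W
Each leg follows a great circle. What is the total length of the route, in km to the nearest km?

25353 km

Leg 1→2: central angle 0.4630 rad, distance 2949.6 km.
Leg 2→3: central angle 2.2689 rad, distance 14455.1 km.
Leg 3→4: central angle 1.2476 rad, distance 7948.2 km.
Total: 2949.6 + 14455.1 + 7948.2 ≈ 25353 km.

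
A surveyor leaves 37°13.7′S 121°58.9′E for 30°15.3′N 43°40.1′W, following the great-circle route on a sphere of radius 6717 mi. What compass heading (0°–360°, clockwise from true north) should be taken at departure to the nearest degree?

Δλ = -165.650° = -2.8911 rad.
y = sin Δλ · cos φ₂ = (-0.2478)(0.8638) = -0.2141
x = cos φ₁ sin φ₂ − sin φ₁ cos φ₂ cos Δλ = (0.7962)(0.5038) − (-0.6050)(0.8638)(-0.9688) = -0.1051
θ = atan2(y, x) = -116.15°; adding 360° gives 244°.

244°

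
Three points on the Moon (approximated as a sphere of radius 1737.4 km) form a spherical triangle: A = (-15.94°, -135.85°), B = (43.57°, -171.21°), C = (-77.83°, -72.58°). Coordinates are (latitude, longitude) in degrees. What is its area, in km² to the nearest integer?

1299891 km²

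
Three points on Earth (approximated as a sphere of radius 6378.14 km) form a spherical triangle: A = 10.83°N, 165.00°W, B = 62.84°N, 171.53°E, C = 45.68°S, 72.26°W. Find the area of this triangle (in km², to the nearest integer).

Side lengths (central angles): a = 2.4613, b = 1.7388, c = 0.9540 rad; semiperimeter s = 2.5771.
By l'Huilier's theorem, tan(E/4) = √[tan(s/2) tan((s−a)/2) tan((s−b)/2) tan((s−c)/2)], giving spherical excess E = 1.1887 rad.
Area = E·R² = 1.1887 × (6378.14)² ≈ 48355835 km².

48355835 km²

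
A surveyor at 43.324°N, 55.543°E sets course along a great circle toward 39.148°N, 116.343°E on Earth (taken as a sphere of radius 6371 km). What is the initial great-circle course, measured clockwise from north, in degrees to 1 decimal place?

With φ₁ = 0.7561, φ₂ = 0.6833, Δλ = 1.0612 rad, the forward-azimuth formula gives
θ = atan2( sin Δλ cos φ₂ , cos φ₁ sin φ₂ − sin φ₁ cos φ₂ cos Δλ ) = atan2(0.6770, 0.1997) = 73.57°.
So the initial bearing is 73.6°.

73.6°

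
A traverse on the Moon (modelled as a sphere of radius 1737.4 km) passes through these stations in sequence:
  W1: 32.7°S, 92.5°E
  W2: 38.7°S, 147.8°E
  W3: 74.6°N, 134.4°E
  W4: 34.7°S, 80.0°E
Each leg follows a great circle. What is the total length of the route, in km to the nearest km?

Leg W1→W2: central angle 0.7790 rad, distance 1353.4 km.
Leg W2→W3: central angle 1.9836 rad, distance 3446.3 km.
Leg W3→W4: central angle 2.0062 rad, distance 3485.5 km.
Total: 1353.4 + 3446.3 + 3485.5 ≈ 8285 km.

8285 km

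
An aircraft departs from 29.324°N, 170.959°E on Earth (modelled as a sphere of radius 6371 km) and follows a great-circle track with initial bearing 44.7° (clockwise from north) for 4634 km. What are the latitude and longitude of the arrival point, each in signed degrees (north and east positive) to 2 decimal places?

Angular distance δ = d/R = 4634/6371 = 0.72736 rad; initial bearing θ = 0.7802 rad.
sin φ₂ = sin φ₁ cos δ + cos φ₁ sin δ cos θ = (0.4897)(0.7469) + (0.8719)(0.6649)(0.7108) = 0.7779, so φ₂ = 51.07°.
Δλ = atan2(sin θ sin δ cos φ₁, cos δ − sin φ₁ sin φ₂) = atan2(0.4078, 0.3660) = 48.091°.
λ₂ = 170.959° + 48.091° = 219.05° → -140.95° after wrapping to (−180°, 180°].

51.07°, -140.95°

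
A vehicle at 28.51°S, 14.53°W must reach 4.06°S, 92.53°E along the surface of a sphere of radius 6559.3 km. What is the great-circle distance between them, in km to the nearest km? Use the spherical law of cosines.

11781 km

Let φ₁ = -0.4976 rad, φ₂ = -0.0709 rad, and Δλ = 1.8685 rad.
cos c = sin φ₁ sin φ₂ + cos φ₁ cos φ₂ cos Δλ = (-0.4773)(-0.0708) + (0.8787)(0.9975)(-0.2934) = -0.22336,
so c = arccos(-0.22336) = 1.79605 rad.
Distance = R·c = 6559.3 × 1.7961 ≈ 11781 km.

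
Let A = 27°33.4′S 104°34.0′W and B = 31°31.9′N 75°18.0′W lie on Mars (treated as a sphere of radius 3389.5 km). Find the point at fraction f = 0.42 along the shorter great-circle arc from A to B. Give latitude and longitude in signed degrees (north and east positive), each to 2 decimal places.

The central angle between A and B is δ = 1.1404 rad.
With f = 0.42, the slerp weights are sin((1−f)δ)/sin δ = 0.6759 and sin(fδ)/sin δ = 0.5071.
Weighted sum of the unit vectors: (0.6759)·(-0.2230,-0.8581,-0.4626) + (0.5071)·(0.2163,-0.8245,0.5230) = (-0.0410, -0.9980, -0.0475).
Converting back: φ = atan2(z, √(x²+y²)) = -2.72°, λ = atan2(y, x) = -92.35°.

-2.72°, -92.35°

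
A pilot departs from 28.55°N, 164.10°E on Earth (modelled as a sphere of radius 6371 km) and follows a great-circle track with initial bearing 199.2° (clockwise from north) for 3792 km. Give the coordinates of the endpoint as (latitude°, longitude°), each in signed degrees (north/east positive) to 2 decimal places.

-3.98°, 153.45°

Angular distance δ = d/R = 3792/6371 = 0.59520 rad; initial bearing θ = 3.4767 rad.
sin φ₂ = sin φ₁ cos δ + cos φ₁ sin δ cos θ = (0.4779)(0.8280) + (0.8784)(0.5607)(-0.9444) = -0.0694, so φ₂ = -3.98°.
Δλ = atan2(sin θ sin δ cos φ₁, cos δ − sin φ₁ sin φ₂) = atan2(-0.1620, 0.8612) = -10.651°.
λ₂ = 164.100° − 10.651° = 153.45°.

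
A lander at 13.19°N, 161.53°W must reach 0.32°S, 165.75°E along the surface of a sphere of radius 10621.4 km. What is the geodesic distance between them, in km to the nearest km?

Let φ₁ = 0.2302 rad, φ₂ = -0.0056 rad, and Δλ = -0.5711 rad.
cos c = sin φ₁ sin φ₂ + cos φ₁ cos φ₂ cos Δλ = (0.2282)(-0.0056) + (0.9736)(1.0000)(0.8413) = 0.81784,
so c = arccos(0.81784) = 0.61315 rad.
Distance = R·c = 10621.4 × 0.6131 ≈ 6513 km.

6513 km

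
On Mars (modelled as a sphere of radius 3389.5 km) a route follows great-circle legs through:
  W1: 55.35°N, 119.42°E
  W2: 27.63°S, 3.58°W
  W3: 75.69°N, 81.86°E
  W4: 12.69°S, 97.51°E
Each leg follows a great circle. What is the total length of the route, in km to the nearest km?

Leg W1→W2: central angle 2.2861 rad, distance 7748.8 km.
Leg W2→W3: central angle 2.0175 rad, distance 6838.2 km.
Leg W3→W4: central angle 1.5515 rad, distance 5258.7 km.
Total: 7748.8 + 6838.2 + 5258.7 ≈ 19846 km.

19846 km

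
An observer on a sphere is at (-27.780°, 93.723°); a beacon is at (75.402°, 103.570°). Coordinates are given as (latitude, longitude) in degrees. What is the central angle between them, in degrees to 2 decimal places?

103.38°

Let φ₁ = -0.4849 rad, φ₂ = 1.3160 rad, and Δλ = 0.1719 rad.
Haversine: a = sin²(Δφ/2) + cos φ₁ cos φ₂ sin²(Δλ/2) = 0.6140 + (0.8847)(0.2520)(0.0074) = 0.61567.
Central angle c = 2·arcsin(√a) = 1.80424 rad.
So the angular separation is 103.38°.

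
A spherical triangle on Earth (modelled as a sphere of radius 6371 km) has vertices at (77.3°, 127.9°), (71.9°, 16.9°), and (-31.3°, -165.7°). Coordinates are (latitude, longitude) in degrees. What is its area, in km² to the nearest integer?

Side lengths (central angles): a = 2.4326, b = 2.0171, c = 0.4446 rad; semiperimeter s = 2.4471.
By l'Huilier's theorem, tan(E/4) = √[tan(s/2) tan((s−a)/2) tan((s−b)/2) tan((s−c)/2)], giving spherical excess E = 0.3304 rad.
Area = E·R² = 0.3304 × (6371)² ≈ 13412057 km².

13412057 km²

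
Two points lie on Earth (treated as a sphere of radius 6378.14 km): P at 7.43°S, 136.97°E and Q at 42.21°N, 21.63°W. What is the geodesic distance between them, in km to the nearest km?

With latitudes φ₁ = -7.430°, φ₂ = 42.210° and longitude difference Δλ = -158.600°:
cos c = sin φ₁ sin φ₂ + cos φ₁ cos φ₂ cos Δλ = (-0.1293)(0.6718) + (0.9916)(0.7407)(-0.9311) = -0.77071,
so c = arccos(-0.77071) = 2.45075 rad.
Distance = R·c = 6378.14 × 2.4508 ≈ 15631 km.

15631 km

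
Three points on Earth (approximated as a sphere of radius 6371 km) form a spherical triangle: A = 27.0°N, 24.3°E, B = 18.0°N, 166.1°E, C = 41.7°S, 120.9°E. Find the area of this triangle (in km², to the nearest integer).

Side lengths (central angles): a = 1.2716, b = 1.9589, c = 2.1243 rad; semiperimeter s = 2.6774.
By l'Huilier's theorem, tan(E/4) = √[tan(s/2) tan((s−a)/2) tan((s−b)/2) tan((s−c)/2)], giving spherical excess E = 2.2145 rad.
Area = E·R² = 2.2145 × (6371)² ≈ 89886538 km².

89886538 km²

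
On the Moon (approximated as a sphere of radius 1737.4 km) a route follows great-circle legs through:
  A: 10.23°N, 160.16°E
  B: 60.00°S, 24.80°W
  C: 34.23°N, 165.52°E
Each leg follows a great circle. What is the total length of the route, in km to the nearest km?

Leg A→B: central angle 2.2705 rad, distance 3944.8 km.
Leg B→C: central angle 2.6767 rad, distance 4650.5 km.
Total: 3944.8 + 4650.5 ≈ 8595 km.

8595 km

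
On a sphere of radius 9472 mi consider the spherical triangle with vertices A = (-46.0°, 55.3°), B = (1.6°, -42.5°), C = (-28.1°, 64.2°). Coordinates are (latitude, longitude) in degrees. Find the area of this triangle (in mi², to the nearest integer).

Side lengths (central angles): a = 1.8406, b = 0.3356, c = 1.6854 rad; semiperimeter s = 1.9308.
By l'Huilier's theorem, tan(E/4) = √[tan(s/2) tan((s−a)/2) tan((s−b)/2) tan((s−c)/2)], giving spherical excess E = 0.3621 rad.
Area = E·R² = 0.3621 × (9472)² ≈ 32484747 mi².

32484747 mi²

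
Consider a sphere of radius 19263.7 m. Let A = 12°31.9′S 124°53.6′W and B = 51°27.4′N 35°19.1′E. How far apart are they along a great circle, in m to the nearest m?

46366 m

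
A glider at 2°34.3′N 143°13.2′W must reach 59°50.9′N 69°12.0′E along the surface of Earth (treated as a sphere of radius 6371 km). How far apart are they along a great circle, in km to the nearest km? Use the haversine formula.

In radians: φ₁ = 0.0449, φ₂ = 1.0446, Δλ = -147.580° = -2.5758 rad.
Haversine: a = sin²(Δφ/2) + cos φ₁ cos φ₂ sin²(Δλ/2) = 0.2297 + (0.9990)(0.5023)(0.9221) = 0.69239.
Central angle c = 2·arcsin(√a) = 1.96576 rad.
Distance = R·c = 6371 × 1.9658 ≈ 12524 km.

12524 km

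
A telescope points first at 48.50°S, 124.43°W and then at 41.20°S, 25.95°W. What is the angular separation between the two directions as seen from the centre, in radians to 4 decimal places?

1.1376 rad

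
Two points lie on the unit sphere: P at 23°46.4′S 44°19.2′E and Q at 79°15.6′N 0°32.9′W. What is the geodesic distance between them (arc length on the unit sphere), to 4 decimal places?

Let φ₁ = -0.4149 rad, φ₂ = 1.3833 rad, and Δλ = -0.7831 rad.
cos c = sin φ₁ sin φ₂ + cos φ₁ cos φ₂ cos Δλ = (-0.4031)(0.9825) + (0.9151)(0.1864)(0.7087) = -0.27519,
so c = arccos(-0.27519) = 1.84958 rad.
On the unit sphere the arc length equals the central angle: 1.8496.

1.8496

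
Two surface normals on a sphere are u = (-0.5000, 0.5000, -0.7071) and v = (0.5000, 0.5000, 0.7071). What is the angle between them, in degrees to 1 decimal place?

120.0°

u·v = -0.5000; |u| = 1.0000, |v| = 1.0000.
cos θ = (u·v)/(|u||v|) = -0.5000, so θ = 120.0°.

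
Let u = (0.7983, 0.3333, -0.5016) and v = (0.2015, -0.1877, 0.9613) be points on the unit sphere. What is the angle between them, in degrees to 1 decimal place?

u·v = -0.3839; |u| = 1.0000, |v| = 1.0000.
cos θ = (u·v)/(|u||v|) = -0.3839, so θ = 112.6°.

112.6°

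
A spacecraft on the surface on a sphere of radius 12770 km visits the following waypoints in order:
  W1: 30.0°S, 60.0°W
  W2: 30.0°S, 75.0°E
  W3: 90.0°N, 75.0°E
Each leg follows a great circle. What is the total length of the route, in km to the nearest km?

50433 km

Leg W1→W2: central angle 1.8549 rad, distance 23687.5 km.
Leg W2→W3: central angle 2.0944 rad, distance 26745.4 km.
Total: 23687.5 + 26745.4 ≈ 50433 km.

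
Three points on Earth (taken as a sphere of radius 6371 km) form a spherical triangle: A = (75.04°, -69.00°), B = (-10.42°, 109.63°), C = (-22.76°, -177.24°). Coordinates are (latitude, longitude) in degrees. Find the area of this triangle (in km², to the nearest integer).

Side lengths (central angles): a = 1.2311, b = 2.0356, c = 2.0137 rad; semiperimeter s = 2.6402.
By l'Huilier's theorem, tan(E/4) = √[tan(s/2) tan((s−a)/2) tan((s−b)/2) tan((s−c)/2)], giving spherical excess E = 2.0997 rad.
Area = E·R² = 2.0997 × (6371)² ≈ 85224346 km².

85224346 km²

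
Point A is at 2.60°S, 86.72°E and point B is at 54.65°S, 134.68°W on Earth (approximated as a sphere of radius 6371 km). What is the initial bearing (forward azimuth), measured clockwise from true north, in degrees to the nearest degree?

155°

Δλ = 138.600° = 2.4190 rad.
y = sin Δλ · cos φ₂ = (0.6613)(0.5786) = 0.3826
x = cos φ₁ sin φ₂ − sin φ₁ cos φ₂ cos Δλ = (0.9990)(-0.8156) − (-0.0454)(0.5786)(-0.7501) = -0.8345
θ = atan2(y, x) = 155.37°, so the bearing is 155°.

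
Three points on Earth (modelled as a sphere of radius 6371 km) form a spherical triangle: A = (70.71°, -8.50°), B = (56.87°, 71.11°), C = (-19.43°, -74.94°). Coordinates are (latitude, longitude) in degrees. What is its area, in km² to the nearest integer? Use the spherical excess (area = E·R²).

7993614 km²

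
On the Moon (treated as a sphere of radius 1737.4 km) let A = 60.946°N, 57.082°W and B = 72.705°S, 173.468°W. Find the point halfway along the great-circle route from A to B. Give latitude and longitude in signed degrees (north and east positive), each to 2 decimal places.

-10.32°, -94.07°

Central angle δ = 2.6878 rad. Interpolating on the sphere with fraction f = 0.5:
P = [sin((1−f)δ)·A + sin(fδ)·B] / sin δ = 2.2228·A + 2.2228·B in Cartesian coordinates,
giving P = (-0.0699, -0.9813, -0.1792), i.e. latitude -10.32°, longitude -94.07°.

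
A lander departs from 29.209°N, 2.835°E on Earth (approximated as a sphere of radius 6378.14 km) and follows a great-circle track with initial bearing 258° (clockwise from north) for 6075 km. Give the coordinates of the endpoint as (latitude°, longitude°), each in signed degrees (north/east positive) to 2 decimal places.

Angular distance δ = d/R = 6075/6378.14 = 0.95247 rad; initial bearing θ = 4.5029 rad.
sin φ₂ = sin φ₁ cos δ + cos φ₁ sin δ cos θ = (0.4880)(0.5797) + (0.8728)(0.8149)(-0.2079) = 0.1350, so φ₂ = 7.76°.
Δλ = atan2(sin θ sin δ cos φ₁, cos δ − sin φ₁ sin φ₂) = atan2(-0.6957, 0.5138) = -53.553°.
λ₂ = 2.835° − 53.553° = -50.72°.

7.76°, -50.72°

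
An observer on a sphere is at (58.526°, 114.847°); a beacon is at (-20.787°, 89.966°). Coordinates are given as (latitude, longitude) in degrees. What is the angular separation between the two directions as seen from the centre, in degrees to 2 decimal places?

In radians: φ₁ = 1.0215, φ₂ = -0.3628, Δλ = -24.881° = -0.4343 rad.
cos c = sin φ₁ sin φ₂ + cos φ₁ cos φ₂ cos Δλ = (0.8529)(-0.3549) + (0.5221)(0.9349)(0.9072) = 0.14014,
so c = arccos(0.14014) = 1.43020 rad.
So the angular separation is 81.94°.

81.94°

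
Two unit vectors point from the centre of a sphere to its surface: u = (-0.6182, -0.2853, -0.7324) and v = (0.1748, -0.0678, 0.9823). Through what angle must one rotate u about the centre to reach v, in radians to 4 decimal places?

2.5118 rad

u·v = -0.8082; |u| = 1.0000, |v| = 1.0000.
cos θ = (u·v)/(|u||v|) = -0.8081, so θ = 2.5118 rad.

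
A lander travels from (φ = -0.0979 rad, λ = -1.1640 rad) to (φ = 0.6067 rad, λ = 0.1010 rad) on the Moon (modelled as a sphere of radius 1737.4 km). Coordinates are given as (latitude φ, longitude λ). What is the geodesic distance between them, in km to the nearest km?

2396 km

In radians: φ₁ = -0.0979, φ₂ = 0.6067, Δλ = 72.479° = 1.2650 rad.
Haversine: a = sin²(Δφ/2) + cos φ₁ cos φ₂ sin²(Δλ/2) = 0.1191 + (0.9952)(0.8215)(0.3495) = 0.40479.
Central angle c = 2·arcsin(√a) = 1.37922 rad.
Distance = R·c = 1737.4 × 1.3792 ≈ 2396 km.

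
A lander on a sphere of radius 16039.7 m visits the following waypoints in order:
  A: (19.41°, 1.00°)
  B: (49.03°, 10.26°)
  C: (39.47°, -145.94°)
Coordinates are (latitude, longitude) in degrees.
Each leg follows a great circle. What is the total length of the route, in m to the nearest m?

33474 m

Leg A→B: central angle 0.5330 rad, distance 8549.9 m.
Leg B→C: central angle 1.5539 rad, distance 24924.6 m.
Total: 8549.9 + 24924.6 ≈ 33474 m.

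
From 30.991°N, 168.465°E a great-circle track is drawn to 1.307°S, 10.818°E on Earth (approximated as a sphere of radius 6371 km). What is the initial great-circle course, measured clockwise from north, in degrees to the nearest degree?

320°

Δλ = -157.647° = -2.7515 rad.
y = sin Δλ · cos φ₂ = (-0.3803)(0.9997) = -0.3802
x = cos φ₁ sin φ₂ − sin φ₁ cos φ₂ cos Δλ = (0.8572)(-0.0228) − (0.5149)(0.9997)(-0.9249) = 0.4565
θ = atan2(y, x) = -39.79°; adding 360° gives 320°.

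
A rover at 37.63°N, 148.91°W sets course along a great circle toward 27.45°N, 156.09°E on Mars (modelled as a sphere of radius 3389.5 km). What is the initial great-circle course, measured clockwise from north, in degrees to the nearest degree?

274°

With φ₁ = 0.6568, φ₂ = 0.4791, Δλ = -0.9599 rad, the forward-azimuth formula gives
θ = atan2( sin Δλ cos φ₂ , cos φ₁ sin φ₂ − sin φ₁ cos φ₂ cos Δλ ) = atan2(-0.7269, 0.0543) = -85.73°.
Adding 360° brings this into [0°, 360°): 274°.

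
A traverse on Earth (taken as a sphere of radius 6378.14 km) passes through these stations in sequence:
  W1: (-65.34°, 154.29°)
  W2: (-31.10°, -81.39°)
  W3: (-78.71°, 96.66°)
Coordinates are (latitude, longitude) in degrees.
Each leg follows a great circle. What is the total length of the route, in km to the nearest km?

16101 km

Leg W1→W2: central angle 1.2995 rad, distance 8288.3 km.
Leg W2→W3: central angle 1.2249 rad, distance 7812.9 km.
Total: 8288.3 + 7812.9 ≈ 16101 km.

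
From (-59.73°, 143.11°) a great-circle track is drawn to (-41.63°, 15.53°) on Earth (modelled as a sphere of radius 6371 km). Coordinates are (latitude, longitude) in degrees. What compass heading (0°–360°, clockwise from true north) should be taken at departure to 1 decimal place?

219.1°

Δλ = -127.580° = -2.2267 rad.
y = sin Δλ · cos φ₂ = (-0.7925)(0.7475) = -0.5924
x = cos φ₁ sin φ₂ − sin φ₁ cos φ₂ cos Δλ = (0.5041)(-0.6643) − (-0.8637)(0.7475)(-0.6099) = -0.7286
θ = atan2(y, x) = -140.89°; adding 360° gives 219.1°.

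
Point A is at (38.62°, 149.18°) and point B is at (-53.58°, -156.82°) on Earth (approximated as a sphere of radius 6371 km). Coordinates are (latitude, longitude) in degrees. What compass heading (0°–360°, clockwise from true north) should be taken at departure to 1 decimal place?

150.4°

With φ₁ = 0.6740, φ₂ = -0.9351, Δλ = 0.9425 rad, the forward-azimuth formula gives
θ = atan2( sin Δλ cos φ₂ , cos φ₁ sin φ₂ − sin φ₁ cos φ₂ cos Δλ ) = atan2(0.4803, -0.8465) = 150.43°.
So the initial bearing is 150.4°.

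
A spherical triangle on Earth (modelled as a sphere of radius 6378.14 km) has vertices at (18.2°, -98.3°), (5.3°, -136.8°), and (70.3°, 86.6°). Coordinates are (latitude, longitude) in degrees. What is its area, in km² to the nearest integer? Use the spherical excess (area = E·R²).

Side lengths (central angles): a = 1.7284, b = 1.5958, c = 0.6933 rad; semiperimeter s = 2.0087.
By l'Huilier's theorem, tan(E/4) = √[tan(s/2) tan((s−a)/2) tan((s−b)/2) tan((s−c)/2)], giving spherical excess E = 0.7490 rad.
Area = E·R² = 0.7490 × (6378.14)² ≈ 30471286 km².

30471286 km²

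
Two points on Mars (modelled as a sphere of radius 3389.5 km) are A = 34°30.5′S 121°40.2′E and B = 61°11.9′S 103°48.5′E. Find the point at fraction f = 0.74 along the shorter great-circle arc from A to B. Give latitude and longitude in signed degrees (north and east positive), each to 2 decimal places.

Central angle δ = 0.5068 rad. Interpolating on the sphere with fraction f = 0.74:
P = [sin((1−f)δ)·A + sin(fδ)·B] / sin δ = 0.2707·A + 0.7547·B in Cartesian coordinates,
giving P = (-0.2039, 0.5429, -0.8147), i.e. latitude -54.55°, longitude 110.58°.

-54.55°, 110.58°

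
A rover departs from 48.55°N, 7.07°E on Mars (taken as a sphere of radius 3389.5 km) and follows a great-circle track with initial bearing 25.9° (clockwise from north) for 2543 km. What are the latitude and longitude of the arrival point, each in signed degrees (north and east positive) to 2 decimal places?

72.61°, 92.36°

Angular distance δ = d/R = 2543/3389.5 = 0.75026 rad; initial bearing θ = 0.4520 rad.
sin φ₂ = sin φ₁ cos δ + cos φ₁ sin δ cos θ = (0.7495)(0.7315) + (0.6620)(0.6818)(0.8996) = 0.9543, so φ₂ = 72.61°.
Δλ = atan2(sin θ sin δ cos φ₁, cos δ − sin φ₁ sin φ₂) = atan2(0.1971, 0.0162) = 85.294°.
λ₂ = 7.070° + 85.294° = 92.36°.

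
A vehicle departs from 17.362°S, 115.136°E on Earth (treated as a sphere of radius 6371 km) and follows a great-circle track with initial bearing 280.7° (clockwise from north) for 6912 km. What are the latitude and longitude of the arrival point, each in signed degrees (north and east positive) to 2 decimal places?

0.99°, 54.79°

Angular distance δ = d/R = 6912/6371 = 1.08492 rad; initial bearing θ = 4.8991 rad.
sin φ₂ = sin φ₁ cos δ + cos φ₁ sin δ cos θ = (-0.2984)(0.4670) + (0.9544)(0.8843)(0.1857) = 0.0173, so φ₂ = 0.99°.
Δλ = atan2(sin θ sin δ cos φ₁, cos δ − sin φ₁ sin φ₂) = atan2(-0.8293, 0.4722) = -60.345°.
λ₂ = 115.136° − 60.345° = 54.79°.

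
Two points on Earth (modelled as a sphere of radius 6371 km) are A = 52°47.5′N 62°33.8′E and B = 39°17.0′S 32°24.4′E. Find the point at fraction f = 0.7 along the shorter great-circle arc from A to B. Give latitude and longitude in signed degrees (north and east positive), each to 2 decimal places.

Central angle δ = 1.6705 rad. Interpolating on the sphere with fraction f = 0.7:
P = [sin((1−f)δ)·A + sin(fδ)·B] / sin δ = 0.4828·A + 0.9251·B in Cartesian coordinates,
giving P = (0.7391, 0.6429, -0.2012), i.e. latitude -11.61°, longitude 41.02°.

-11.61°, 41.02°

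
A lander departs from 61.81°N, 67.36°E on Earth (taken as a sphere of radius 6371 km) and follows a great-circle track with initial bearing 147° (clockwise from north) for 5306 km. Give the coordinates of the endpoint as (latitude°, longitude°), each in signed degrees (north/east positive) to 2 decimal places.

17.45°, 92.35°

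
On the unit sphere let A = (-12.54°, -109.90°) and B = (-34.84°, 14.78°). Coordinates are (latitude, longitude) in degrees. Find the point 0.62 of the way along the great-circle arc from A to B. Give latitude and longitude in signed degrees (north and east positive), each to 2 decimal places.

-45.52°, -38.90°

The central angle between A and B is δ = 1.9090 rad.
With f = 0.62, the slerp weights are sin((1−f)δ)/sin δ = 0.7033 and sin(fδ)/sin δ = 0.9816.
Weighted sum of the unit vectors: (0.7033)·(-0.3323,-0.9179,-0.2171) + (0.9816)·(0.7936,0.2094,-0.5713) = (0.5453, -0.4400, -0.7135).
Converting back: φ = atan2(z, √(x²+y²)) = -45.52°, λ = atan2(y, x) = -38.90°.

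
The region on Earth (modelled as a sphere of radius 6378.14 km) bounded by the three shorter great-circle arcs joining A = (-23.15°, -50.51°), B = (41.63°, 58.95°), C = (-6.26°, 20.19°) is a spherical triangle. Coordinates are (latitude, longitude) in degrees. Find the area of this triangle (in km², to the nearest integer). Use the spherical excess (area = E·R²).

Side lengths (central angles): a = 1.0392, b = 1.2186, c = 2.0830 rad; semiperimeter s = 2.1704.
By l'Huilier's theorem, tan(E/4) = √[tan(s/2) tan((s−a)/2) tan((s−b)/2) tan((s−c)/2)], giving spherical excess E = 0.6526 rad.
Area = E·R² = 0.6526 × (6378.14)² ≈ 26550039 km².

26550039 km²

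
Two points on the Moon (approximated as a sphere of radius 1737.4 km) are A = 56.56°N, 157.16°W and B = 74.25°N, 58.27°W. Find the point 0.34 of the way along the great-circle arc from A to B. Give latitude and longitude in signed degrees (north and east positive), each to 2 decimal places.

Central angle δ = 0.6761 rad. Interpolating on the sphere with fraction f = 0.34:
P = [sin((1−f)δ)·A + sin(fδ)·B] / sin δ = 0.6897·A + 0.3641·B in Cartesian coordinates,
giving P = (-0.2983, -0.2316, 0.9260), i.e. latitude 67.81°, longitude -142.17°.

67.81°, -142.17°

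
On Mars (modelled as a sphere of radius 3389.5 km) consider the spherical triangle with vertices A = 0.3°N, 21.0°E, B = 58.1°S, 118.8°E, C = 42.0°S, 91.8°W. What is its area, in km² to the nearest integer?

Side lengths (central angles): a = 1.3387, b = 1.8666, c = 1.6470 rad; semiperimeter s = 2.4261.
By l'Huilier's theorem, tan(E/4) = √[tan(s/2) tan((s−a)/2) tan((s−b)/2) tan((s−c)/2)], giving spherical excess E = 1.6471 rad.
Area = E·R² = 1.6471 × (3389.5)² ≈ 18923204 km².

18923204 km²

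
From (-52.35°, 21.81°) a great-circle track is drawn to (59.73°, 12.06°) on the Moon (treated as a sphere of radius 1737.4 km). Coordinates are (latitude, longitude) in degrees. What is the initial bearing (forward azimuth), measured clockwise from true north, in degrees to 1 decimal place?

354.7°

Δλ = -9.750° = -0.1702 rad.
y = sin Δλ · cos φ₂ = (-0.1693)(0.5041) = -0.0854
x = cos φ₁ sin φ₂ − sin φ₁ cos φ₂ cos Δλ = (0.6108)(0.8637) − (-0.7918)(0.5041)(0.9856) = 0.9209
θ = atan2(y, x) = -5.30°; adding 360° gives 354.7°.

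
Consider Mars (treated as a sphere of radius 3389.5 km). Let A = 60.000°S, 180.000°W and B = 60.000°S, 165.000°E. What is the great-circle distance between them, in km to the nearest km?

In radians: φ₁ = -1.0472, φ₂ = -1.0472, Δλ = -15.000° = -0.2618 rad.
Haversine: a = sin²(Δφ/2) + cos φ₁ cos φ₂ sin²(Δλ/2) = 0.0000 + (0.5000)(0.5000)(0.0170) = 0.00426.
Central angle c = 2·arcsin(√a) = 0.13062 rad.
Distance = R·c = 3389.5 × 0.1306 ≈ 443 km.

443 km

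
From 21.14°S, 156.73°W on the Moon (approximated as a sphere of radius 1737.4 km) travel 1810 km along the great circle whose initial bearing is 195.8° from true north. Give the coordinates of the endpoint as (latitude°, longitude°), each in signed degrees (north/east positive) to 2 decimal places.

Angular distance δ = d/R = 1810/1737.4 = 1.04179 rad; initial bearing θ = 3.4174 rad.
sin φ₂ = sin φ₁ cos δ + cos φ₁ sin δ cos θ = (-0.3606)(0.5047) + (0.9327)(0.8633)(-0.9622) = -0.9568, so φ₂ = -73.10°.
Δλ = atan2(sin θ sin δ cos φ₁, cos δ − sin φ₁ sin φ₂) = atan2(-0.2192, 0.1596) = -53.945°.
λ₂ = -156.730° − 53.945° = -210.67° → 149.33° after wrapping to (−180°, 180°].

-73.10°, 149.33°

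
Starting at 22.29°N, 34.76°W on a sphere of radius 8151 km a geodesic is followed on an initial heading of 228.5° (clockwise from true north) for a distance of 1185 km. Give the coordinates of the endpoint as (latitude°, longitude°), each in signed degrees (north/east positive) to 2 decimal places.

Angular distance δ = d/R = 1185/8151 = 0.14538 rad; initial bearing θ = 3.9881 rad.
sin φ₂ = sin φ₁ cos δ + cos φ₁ sin δ cos θ = (0.3793)(0.9895) + (0.9253)(0.1449)(-0.6626) = 0.2865, so φ₂ = 16.65°.
Δλ = atan2(sin θ sin δ cos φ₁, cos δ − sin φ₁ sin φ₂) = atan2(-0.1004, 0.8808) = -6.503°.
λ₂ = -34.760° − 6.503° = -41.26°.

16.65°, -41.26°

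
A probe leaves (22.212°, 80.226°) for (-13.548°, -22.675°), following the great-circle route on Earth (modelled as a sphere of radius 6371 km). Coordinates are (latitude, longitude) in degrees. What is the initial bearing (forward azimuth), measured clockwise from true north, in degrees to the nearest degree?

With φ₁ = 0.3877, φ₂ = -0.2365, Δλ = -1.7960 rad, the forward-azimuth formula gives
θ = atan2( sin Δλ cos φ₂ , cos φ₁ sin φ₂ − sin φ₁ cos φ₂ cos Δλ ) = atan2(-0.9476, -0.1348) = -98.10°.
Adding 360° brings this into [0°, 360°): 262°.

262°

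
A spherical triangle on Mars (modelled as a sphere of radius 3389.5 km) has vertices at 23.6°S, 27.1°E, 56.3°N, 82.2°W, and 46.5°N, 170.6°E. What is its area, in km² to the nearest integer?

Side lengths (central angles): a = 1.0581, b = 2.4939, c = 2.0957 rad; semiperimeter s = 2.8238.
By l'Huilier's theorem, tan(E/4) = √[tan(s/2) tan((s−a)/2) tan((s−b)/2) tan((s−c)/2)], giving spherical excess E = 2.4270 rad.
Area = E·R² = 2.4270 × (3389.5)² ≈ 27882710 km².

27882710 km²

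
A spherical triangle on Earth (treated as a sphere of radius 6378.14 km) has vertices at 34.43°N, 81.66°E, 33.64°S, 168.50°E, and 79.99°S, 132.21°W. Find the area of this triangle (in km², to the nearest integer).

56791819 km²

Side lengths (central angles): a = 0.9028, b = 2.3129, c = 1.8498 rad; semiperimeter s = 2.5327.
By l'Huilier's theorem, tan(E/4) = √[tan(s/2) tan((s−a)/2) tan((s−b)/2) tan((s−c)/2)], giving spherical excess E = 1.3960 rad.
Area = E·R² = 1.3960 × (6378.14)² ≈ 56791819 km².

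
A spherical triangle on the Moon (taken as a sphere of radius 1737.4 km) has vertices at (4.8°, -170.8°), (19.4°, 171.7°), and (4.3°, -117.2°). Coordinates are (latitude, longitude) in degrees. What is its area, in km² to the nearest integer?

449131 km²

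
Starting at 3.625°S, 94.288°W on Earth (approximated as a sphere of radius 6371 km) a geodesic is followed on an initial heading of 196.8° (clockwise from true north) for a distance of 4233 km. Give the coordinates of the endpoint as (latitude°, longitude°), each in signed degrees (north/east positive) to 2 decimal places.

-39.71°, -107.68°

Angular distance δ = d/R = 4233/6371 = 0.66442 rad; initial bearing θ = 3.4348 rad.
sin φ₂ = sin φ₁ cos δ + cos φ₁ sin δ cos θ = (-0.0632)(0.7873) + (0.9980)(0.6166)(-0.9573) = -0.6389, so φ₂ = -39.71°.
Δλ = atan2(sin θ sin δ cos φ₁, cos δ − sin φ₁ sin φ₂) = atan2(-0.1779, 0.7469) = -13.395°.
λ₂ = -94.288° − 13.395° = -107.68°.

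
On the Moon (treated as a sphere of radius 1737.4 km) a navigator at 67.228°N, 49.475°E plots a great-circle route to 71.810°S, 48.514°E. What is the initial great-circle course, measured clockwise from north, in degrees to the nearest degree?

180°

Δλ = -0.961° = -0.0168 rad.
y = sin Δλ · cos φ₂ = (-0.0168)(0.3122) = -0.0052
x = cos φ₁ sin φ₂ − sin φ₁ cos φ₂ cos Δλ = (0.3871)(-0.9500) − (0.9221)(0.3122)(0.9999) = -0.6555
θ = atan2(y, x) = -179.54°; adding 360° gives 180°.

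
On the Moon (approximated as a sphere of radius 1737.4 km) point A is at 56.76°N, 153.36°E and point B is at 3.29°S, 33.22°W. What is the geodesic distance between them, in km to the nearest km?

3829 km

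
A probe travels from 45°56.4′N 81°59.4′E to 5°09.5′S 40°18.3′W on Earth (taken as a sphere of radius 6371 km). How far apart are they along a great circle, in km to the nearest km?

12872 km

With latitudes φ₁ = 45.940°, φ₂ = -5.158° and longitude difference Δλ = -122.295°:
cos c = sin φ₁ sin φ₂ + cos φ₁ cos φ₂ cos Δλ = (0.7186)(-0.0899) + (0.6954)(0.9960)(-0.5343) = -0.43465,
so c = arccos(-0.43465) = 2.02044 rad.
Distance = R·c = 6371 × 2.0204 ≈ 12872 km.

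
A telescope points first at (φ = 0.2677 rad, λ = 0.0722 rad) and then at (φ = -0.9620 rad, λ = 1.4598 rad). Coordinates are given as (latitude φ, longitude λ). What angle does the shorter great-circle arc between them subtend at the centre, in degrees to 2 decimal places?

96.69°

Let φ₁ = 0.2677 rad, φ₂ = -0.9620 rad, and Δλ = 1.3876 rad.
Haversine: a = sin²(Δφ/2) + cos φ₁ cos φ₂ sin²(Δλ/2) = 0.3327 + (0.9644)(0.5719)(0.4089) = 0.55826.
Central angle c = 2·arcsin(√a) = 1.68758 rad.
So the angular separation is 96.69°.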